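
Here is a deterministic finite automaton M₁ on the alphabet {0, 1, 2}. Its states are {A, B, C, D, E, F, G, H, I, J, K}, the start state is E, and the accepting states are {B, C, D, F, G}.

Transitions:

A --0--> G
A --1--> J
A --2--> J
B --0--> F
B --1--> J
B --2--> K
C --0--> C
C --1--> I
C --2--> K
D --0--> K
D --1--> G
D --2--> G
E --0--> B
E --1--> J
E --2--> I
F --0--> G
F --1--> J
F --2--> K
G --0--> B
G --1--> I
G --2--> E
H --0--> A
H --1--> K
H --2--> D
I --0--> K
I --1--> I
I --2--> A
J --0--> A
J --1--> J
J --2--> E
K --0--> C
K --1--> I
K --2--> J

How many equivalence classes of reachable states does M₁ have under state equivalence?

First remove the unreachable states {D,H}; 9 states remain.
P0 = {B,C,F,G} | {A,E,I,J,K}.
Refine {A,E,I,J,K} on symbol 0: members go to different blocks, giving {A,E,K} and {I,J}.
The partition is now stable with 3 blocks: {B,C,F,G} | {A,E,K} | {I,J}.

3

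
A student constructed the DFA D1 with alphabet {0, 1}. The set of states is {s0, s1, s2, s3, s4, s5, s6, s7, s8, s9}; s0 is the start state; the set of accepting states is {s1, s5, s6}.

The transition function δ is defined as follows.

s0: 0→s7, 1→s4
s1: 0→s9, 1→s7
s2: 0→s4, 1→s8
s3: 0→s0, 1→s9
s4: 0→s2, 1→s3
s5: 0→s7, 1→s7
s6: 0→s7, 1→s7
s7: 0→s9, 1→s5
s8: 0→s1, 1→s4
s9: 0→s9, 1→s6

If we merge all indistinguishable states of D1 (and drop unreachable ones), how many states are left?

7

Initial partition by acceptance: {s1,s5,s6} | {s0,s2,s3,s4,s7,s8,s9}.
Split {s0,s2,s3,s4,s7,s8,s9} by δ(·,0) → {s0,s2,s3,s4,s7,s9} and {s8}.
Refine {s0,s2,s3,s4,s7,s9} on symbol 1: members go to different blocks, giving {s0,s3,s4} and {s7,s9} and {s2}.
On input 0, block {s0,s3,s4} splits into {s0} and {s3} and {s4}.
No further refinement is possible. Final partition (7 blocks): {s1,s5,s6} | {s0} | {s8} | {s7,s9} | {s2} | {s3} | {s4}.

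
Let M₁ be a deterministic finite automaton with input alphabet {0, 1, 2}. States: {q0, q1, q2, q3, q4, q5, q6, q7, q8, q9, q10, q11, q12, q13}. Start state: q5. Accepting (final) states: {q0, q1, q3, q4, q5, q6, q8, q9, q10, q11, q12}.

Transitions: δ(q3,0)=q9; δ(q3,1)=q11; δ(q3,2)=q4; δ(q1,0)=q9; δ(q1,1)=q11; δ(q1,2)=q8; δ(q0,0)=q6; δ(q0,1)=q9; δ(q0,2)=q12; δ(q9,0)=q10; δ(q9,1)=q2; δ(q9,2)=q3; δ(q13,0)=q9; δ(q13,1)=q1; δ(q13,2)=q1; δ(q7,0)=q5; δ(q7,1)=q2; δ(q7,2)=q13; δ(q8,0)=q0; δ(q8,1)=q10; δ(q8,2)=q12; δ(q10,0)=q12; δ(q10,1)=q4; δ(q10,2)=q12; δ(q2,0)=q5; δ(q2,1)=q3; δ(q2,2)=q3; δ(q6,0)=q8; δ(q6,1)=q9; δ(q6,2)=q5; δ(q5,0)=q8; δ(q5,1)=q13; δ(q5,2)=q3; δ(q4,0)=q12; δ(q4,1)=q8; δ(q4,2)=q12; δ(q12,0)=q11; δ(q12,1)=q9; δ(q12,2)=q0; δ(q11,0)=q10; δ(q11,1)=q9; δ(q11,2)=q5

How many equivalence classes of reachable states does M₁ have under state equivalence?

First remove the unreachable states {q7}; 13 states remain.
Start with accepting vs non-accepting: {q0,q1,q3,q4,q5,q6,q8,q9,q10,q11,q12} | {q2,q13}.
On input 1, block {q0,q1,q3,q4,q5,q6,q8,q9,q10,q11,q12} splits into {q0,q1,q3,q4,q6,q8,q10,q11,q12} and {q5,q9}.
On input 0, block {q0,q1,q3,q4,q6,q8,q10,q11,q12} splits into {q0,q4,q6,q8,q10,q11,q12} and {q1,q3}.
Refine {q0,q4,q6,q8,q10,q11,q12} on symbol 1: members go to different blocks, giving {q0,q6,q11,q12} and {q4,q8,q10}.
On input 0, block {q0,q6,q11,q12} splits into {q0,q12} and {q6,q11}.
The partition is now stable with 6 blocks: {q0,q12} | {q2,q13} | {q5,q9} | {q1,q3} | {q4,q8,q10} | {q6,q11}.

6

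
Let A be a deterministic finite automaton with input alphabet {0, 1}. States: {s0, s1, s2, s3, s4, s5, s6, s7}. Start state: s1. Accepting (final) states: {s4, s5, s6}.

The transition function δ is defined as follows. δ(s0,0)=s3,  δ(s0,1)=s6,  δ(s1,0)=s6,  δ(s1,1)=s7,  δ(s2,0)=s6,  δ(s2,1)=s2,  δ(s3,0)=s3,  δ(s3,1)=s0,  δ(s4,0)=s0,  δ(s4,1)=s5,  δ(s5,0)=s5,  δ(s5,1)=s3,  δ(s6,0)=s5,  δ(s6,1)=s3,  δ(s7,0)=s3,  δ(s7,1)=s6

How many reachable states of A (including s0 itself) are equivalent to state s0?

Reachable states from the start: {s0,s1,s3,s5,s6,s7}. Unreachable: {s2,s4} — drop them.
P0 = {s5,s6} | {s0,s1,s3,s7}.
Split {s0,s1,s3,s7} by δ(·,0) → {s0,s3,s7} and {s1}.
On input 1, block {s0,s3,s7} splits into {s0,s7} and {s3}.
The partition is now stable with 4 blocks: {s5,s6} | {s0,s7} | {s1} | {s3}.
State s0 belongs to the block {s0,s7}, which has 2 states.

2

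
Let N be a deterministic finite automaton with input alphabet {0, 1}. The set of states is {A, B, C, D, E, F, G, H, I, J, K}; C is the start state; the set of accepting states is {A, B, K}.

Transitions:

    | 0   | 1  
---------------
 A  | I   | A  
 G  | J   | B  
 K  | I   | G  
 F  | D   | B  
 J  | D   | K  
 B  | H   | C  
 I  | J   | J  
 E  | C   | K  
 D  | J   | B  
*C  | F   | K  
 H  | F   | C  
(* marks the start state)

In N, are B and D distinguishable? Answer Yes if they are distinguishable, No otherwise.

States {A,E} cannot be reached from the start state, so discard them.
P0 = {B,K} | {C,D,F,G,H,I,J}.
Refine {C,D,F,G,H,I,J} on symbol 1: members go to different blocks, giving {C,D,F,G,J} and {H,I}.
No further refinement is possible. Final partition (3 blocks): {B,K} | {C,D,F,G,J} | {H,I}.
B and D end up in different blocks, so they are distinguishable. For instance, the string 'ε' is accepted from only B.

Yes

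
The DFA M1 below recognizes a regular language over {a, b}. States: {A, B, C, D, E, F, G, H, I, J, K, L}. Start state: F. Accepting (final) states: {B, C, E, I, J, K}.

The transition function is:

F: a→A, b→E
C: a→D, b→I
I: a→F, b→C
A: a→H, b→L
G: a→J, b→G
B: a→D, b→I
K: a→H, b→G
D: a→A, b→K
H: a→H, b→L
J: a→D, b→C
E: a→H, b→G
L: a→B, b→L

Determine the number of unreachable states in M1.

A breadth-first search from the start state visits every state.

0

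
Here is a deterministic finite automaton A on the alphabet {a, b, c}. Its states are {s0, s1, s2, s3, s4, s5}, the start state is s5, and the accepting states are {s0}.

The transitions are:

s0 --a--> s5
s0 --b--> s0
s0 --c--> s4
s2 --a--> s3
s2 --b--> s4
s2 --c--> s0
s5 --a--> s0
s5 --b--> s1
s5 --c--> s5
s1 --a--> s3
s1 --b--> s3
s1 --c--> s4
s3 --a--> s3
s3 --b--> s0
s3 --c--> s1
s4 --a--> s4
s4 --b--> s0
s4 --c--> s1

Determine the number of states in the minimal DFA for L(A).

4

First remove the unreachable states {s2}; 5 states remain.
Initial partition by acceptance: {s0} | {s1,s3,s4,s5}.
On input a, block {s1,s3,s4,s5} splits into {s1,s3,s4} and {s5}.
Refine {s1,s3,s4} on symbol b: members go to different blocks, giving {s3,s4} and {s1}.
No further refinement is possible. Final partition (4 blocks): {s0} | {s3,s4} | {s5} | {s1}.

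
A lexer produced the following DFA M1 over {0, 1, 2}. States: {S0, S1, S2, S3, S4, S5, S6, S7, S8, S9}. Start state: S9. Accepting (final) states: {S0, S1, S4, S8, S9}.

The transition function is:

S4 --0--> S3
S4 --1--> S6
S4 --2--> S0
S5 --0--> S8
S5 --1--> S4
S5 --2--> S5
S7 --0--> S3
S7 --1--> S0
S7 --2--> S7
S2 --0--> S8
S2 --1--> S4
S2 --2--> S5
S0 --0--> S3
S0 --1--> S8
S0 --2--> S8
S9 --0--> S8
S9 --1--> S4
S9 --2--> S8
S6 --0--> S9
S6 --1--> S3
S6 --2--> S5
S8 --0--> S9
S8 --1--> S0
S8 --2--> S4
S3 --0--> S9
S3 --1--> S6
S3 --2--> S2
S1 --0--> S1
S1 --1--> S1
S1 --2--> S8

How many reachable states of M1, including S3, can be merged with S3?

2

First remove the unreachable states {S1,S7}; 8 states remain.
Initial partition by acceptance: {S0,S4,S8,S9} | {S2,S3,S5,S6}.
Split {S0,S4,S8,S9} by δ(·,0) → {S0,S4} and {S8,S9}.
Refine {S0,S4} on symbol 1: members go to different blocks, giving {S0} and {S4}.
On input 1, block {S2,S3,S5,S6} splits into {S2,S5} and {S3,S6}.
Refine {S8,S9} on symbol 1: members go to different blocks, giving {S8} and {S9}.
Stable partition: {S0} | {S2,S5} | {S8} | {S4} | {S3,S6} | {S9} — 6 equivalence classes.
State S3 belongs to the block {S3,S6}, which has 2 states.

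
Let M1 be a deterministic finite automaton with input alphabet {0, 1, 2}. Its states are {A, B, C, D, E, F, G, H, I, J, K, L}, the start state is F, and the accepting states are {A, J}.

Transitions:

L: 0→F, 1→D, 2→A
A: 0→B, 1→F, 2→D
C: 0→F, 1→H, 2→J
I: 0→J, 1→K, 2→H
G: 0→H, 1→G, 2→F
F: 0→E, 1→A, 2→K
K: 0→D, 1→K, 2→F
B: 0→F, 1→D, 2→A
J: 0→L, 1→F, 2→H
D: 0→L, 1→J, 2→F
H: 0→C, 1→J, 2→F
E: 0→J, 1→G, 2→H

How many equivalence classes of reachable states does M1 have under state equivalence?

First remove the unreachable states {I}; 11 states remain.
P0 = {A,J} | {B,C,D,E,F,G,H,K,L}.
Refine {B,C,D,E,F,G,H,K,L} on symbol 0: members go to different blocks, giving {B,C,D,F,G,H,K,L} and {E}.
On input 0, block {B,C,D,F,G,H,K,L} splits into {B,C,D,G,H,K,L} and {F}.
Refine {B,C,D,G,H,K,L} on symbol 0: members go to different blocks, giving {D,G,H,K} and {B,C,L}.
Refine {D,G,H,K} on symbol 0: members go to different blocks, giving {D,H} and {G,K}.
The partition is now stable with 6 blocks: {A,J} | {D,H} | {E} | {F} | {B,C,L} | {G,K}.

6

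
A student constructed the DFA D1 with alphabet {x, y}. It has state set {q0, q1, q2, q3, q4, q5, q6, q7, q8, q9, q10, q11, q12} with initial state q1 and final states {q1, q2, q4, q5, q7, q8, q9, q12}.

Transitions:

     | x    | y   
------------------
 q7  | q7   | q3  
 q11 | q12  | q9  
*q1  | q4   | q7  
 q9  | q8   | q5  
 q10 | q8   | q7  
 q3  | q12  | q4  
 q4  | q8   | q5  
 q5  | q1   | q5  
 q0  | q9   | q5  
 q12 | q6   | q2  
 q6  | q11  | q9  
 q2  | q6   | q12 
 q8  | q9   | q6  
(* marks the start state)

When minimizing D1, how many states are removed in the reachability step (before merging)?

Starting at q1 and following transitions, the reachable set is {q1, q2, q3, q4, q5, q6, q7, q8, q9, q11, q12}. That leaves q0, q10 unreachable — 2 in total.

2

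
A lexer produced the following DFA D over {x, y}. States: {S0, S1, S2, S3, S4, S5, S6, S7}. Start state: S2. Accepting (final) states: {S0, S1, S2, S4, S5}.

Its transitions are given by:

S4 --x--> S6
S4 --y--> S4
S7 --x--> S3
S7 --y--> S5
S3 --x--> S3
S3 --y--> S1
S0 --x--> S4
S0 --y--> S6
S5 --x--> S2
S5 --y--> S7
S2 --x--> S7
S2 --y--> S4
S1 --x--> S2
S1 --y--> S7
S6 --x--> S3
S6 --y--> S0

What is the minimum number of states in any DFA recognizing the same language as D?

Initial partition by acceptance: {S0,S1,S2,S4,S5} | {S3,S6,S7}.
Split {S0,S1,S2,S4,S5} by δ(·,x) → {S0,S1,S5} and {S2,S4}.
The partition is now stable with 3 blocks: {S0,S1,S5} | {S3,S6,S7} | {S2,S4}.

3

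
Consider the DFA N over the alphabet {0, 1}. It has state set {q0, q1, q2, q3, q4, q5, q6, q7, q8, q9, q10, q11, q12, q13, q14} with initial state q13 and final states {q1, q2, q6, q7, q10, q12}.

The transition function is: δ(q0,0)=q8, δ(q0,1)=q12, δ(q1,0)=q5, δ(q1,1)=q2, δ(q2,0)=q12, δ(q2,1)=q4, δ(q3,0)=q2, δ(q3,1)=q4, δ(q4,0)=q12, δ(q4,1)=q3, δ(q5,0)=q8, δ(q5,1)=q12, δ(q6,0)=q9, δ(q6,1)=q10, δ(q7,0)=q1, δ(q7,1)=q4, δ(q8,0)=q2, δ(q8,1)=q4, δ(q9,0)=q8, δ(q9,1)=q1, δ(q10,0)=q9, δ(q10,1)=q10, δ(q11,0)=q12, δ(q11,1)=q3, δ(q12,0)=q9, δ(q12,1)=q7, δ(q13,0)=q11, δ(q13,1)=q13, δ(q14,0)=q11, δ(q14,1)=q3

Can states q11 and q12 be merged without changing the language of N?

First remove the unreachable states {q0,q6,q10,q14}; 11 states remain.
P0 = {q1,q2,q7,q12} | {q3,q4,q5,q8,q9,q11,q13}.
On input 0, block {q1,q2,q7,q12} splits into {q1,q12} and {q2,q7}.
Split {q3,q4,q5,q8,q9,q11,q13} by δ(·,0) → {q5,q9,q13} and {q3,q8} and {q4,q11}.
On input 0, block {q5,q9,q13} splits into {q5,q9} and {q13}.
No further refinement is possible. Final partition (6 blocks): {q1,q12} | {q5,q9} | {q2,q7} | {q3,q8} | {q4,q11} | {q13}.
q11 and q12 end up in different blocks, so they are distinguishable. For instance, the string 'ε' is accepted from only q12.

No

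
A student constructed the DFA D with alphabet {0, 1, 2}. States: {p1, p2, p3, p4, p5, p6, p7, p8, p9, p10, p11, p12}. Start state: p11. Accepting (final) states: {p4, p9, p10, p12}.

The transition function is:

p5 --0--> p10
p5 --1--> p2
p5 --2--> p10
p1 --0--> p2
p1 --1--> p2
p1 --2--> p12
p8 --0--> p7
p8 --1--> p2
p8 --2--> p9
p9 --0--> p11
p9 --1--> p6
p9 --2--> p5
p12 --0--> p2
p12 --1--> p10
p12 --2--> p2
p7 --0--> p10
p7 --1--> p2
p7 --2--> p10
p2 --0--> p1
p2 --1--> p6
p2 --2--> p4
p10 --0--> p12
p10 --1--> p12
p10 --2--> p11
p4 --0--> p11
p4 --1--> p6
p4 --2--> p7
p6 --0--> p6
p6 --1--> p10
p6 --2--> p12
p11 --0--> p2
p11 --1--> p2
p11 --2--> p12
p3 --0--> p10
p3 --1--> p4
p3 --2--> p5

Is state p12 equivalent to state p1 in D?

No

Reachable states from the start: {p1,p2,p4,p6,p7,p10,p11,p12}. Unreachable: {p3,p5,p8,p9} — drop them.
Start with accepting vs non-accepting: {p4,p10,p12} | {p1,p2,p6,p7,p11}.
Refine {p4,p10,p12} on symbol 0: members go to different blocks, giving {p4,p12} and {p10}.
On input 1, block {p4,p12} splits into {p4} and {p12}.
Split {p1,p2,p6,p7,p11} by δ(·,0) → {p1,p2,p6,p11} and {p7}.
On input 1, block {p1,p2,p6,p11} splits into {p1,p2,p11} and {p6}.
On input 1, block {p1,p2,p11} splits into {p1,p11} and {p2}.
The partition is now stable with 7 blocks: {p4} | {p1,p11} | {p10} | {p12} | {p7} | {p6} | {p2}.
p12 and p1 end up in different blocks, so they are distinguishable. For instance, the string 'ε' is accepted from only p12.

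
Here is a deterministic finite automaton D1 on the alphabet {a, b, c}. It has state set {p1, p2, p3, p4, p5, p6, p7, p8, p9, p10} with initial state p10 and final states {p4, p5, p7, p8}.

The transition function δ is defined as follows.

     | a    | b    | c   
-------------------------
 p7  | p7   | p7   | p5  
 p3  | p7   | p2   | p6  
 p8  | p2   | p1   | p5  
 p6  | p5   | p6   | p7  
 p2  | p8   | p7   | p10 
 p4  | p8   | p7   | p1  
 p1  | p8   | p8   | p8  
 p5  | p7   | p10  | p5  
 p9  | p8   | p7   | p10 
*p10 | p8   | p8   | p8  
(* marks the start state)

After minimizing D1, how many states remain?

First remove the unreachable states {p3,p4,p6,p9}; 6 states remain.
Initial partition by acceptance: {p5,p7,p8} | {p1,p2,p10}.
On input a, block {p5,p7,p8} splits into {p5,p7} and {p8}.
Split {p5,p7} by δ(·,b) → {p5} and {p7}.
On input b, block {p1,p2,p10} splits into {p1,p10} and {p2}.
The partition is now stable with 5 blocks: {p5} | {p1,p10} | {p8} | {p7} | {p2}.

5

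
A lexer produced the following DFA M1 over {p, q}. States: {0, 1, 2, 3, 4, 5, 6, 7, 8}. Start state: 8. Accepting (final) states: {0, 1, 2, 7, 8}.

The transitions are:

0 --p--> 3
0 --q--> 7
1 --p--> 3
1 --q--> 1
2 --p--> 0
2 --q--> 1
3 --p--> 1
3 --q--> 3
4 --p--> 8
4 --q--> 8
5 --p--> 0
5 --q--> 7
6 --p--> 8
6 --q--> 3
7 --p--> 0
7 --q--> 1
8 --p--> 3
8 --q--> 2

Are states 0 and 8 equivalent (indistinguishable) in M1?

Yes

Reachable states from the start: {0,1,2,3,7,8}. Unreachable: {4,5,6} — drop them.
P0 = {0,1,2,7,8} | {3}.
On input p, block {0,1,2,7,8} splits into {0,1,8} and {2,7}.
Split {0,1,8} by δ(·,q) → {0,8} and {1}.
The partition is now stable with 4 blocks: {0,8} | {3} | {2,7} | {1}.
0 and 8 lie in the same block of the stable partition, so they are equivalent — no string distinguishes them.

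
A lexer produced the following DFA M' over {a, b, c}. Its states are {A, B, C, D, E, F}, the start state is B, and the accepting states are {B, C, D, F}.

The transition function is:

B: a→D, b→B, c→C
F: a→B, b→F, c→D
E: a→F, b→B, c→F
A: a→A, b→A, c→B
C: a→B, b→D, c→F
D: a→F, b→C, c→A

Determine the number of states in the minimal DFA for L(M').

States {E} cannot be reached from the start state, so discard them.
Initial partition by acceptance: {B,C,D,F} | {A}.
On input c, block {B,C,D,F} splits into {B,C,F} and {D}.
Refine {B,C,F} on symbol a: members go to different blocks, giving {C,F} and {B}.
On input b, block {C,F} splits into {C} and {F}.
The partition is now stable with 5 blocks: {C} | {A} | {D} | {B} | {F}.

5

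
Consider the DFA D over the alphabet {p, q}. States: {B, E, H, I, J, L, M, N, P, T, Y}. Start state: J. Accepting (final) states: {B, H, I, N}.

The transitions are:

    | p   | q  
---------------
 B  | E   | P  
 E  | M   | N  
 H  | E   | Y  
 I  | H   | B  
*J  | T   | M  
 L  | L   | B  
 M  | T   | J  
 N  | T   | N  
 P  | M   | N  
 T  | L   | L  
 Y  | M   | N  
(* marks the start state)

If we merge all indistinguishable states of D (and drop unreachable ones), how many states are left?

6

First remove the unreachable states {H,I,Y}; 8 states remain.
Start with accepting vs non-accepting: {B,N} | {E,J,L,M,P,T}.
Split {B,N} by δ(·,q) → {B} and {N}.
On input q, block {E,J,L,M,P,T} splits into {J,M,T} and {E,P} and {L}.
Split {J,M,T} by δ(·,p) → {J,M} and {T}.
No further refinement is possible. Final partition (6 blocks): {B} | {J,M} | {N} | {E,P} | {L} | {T}.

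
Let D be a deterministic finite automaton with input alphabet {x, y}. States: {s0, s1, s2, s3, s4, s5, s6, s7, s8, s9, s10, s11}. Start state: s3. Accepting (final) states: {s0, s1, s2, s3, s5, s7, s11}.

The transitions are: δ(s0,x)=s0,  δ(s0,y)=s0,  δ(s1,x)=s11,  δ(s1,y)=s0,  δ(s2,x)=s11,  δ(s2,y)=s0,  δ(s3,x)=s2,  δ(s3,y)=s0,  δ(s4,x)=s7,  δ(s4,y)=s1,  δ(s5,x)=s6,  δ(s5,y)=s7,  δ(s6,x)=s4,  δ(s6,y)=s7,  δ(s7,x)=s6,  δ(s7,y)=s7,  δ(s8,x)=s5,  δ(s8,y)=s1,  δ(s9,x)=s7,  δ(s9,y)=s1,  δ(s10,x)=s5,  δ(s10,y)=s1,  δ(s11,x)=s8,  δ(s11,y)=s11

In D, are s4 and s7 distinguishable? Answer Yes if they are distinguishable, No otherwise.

States {s9,s10} cannot be reached from the start state, so discard them.
P0 = {s0,s1,s2,s3,s5,s7,s11} | {s4,s6,s8}.
Split {s0,s1,s2,s3,s5,s7,s11} by δ(·,x) → {s0,s1,s2,s3} and {s5,s7,s11}.
Refine {s0,s1,s2,s3} on symbol x: members go to different blocks, giving {s0,s3} and {s1,s2}.
Refine {s0,s3} on symbol x: members go to different blocks, giving {s0} and {s3}.
Split {s4,s6,s8} by δ(·,x) → {s4,s8} and {s6}.
On input x, block {s5,s7,s11} splits into {s5,s7} and {s11}.
The partition is now stable with 7 blocks: {s0} | {s4,s8} | {s5,s7} | {s1,s2} | {s3} | {s6} | {s11}.
s4 and s7 end up in different blocks, so they are distinguishable. For instance, the string 'ε' is accepted from only s7.

Yes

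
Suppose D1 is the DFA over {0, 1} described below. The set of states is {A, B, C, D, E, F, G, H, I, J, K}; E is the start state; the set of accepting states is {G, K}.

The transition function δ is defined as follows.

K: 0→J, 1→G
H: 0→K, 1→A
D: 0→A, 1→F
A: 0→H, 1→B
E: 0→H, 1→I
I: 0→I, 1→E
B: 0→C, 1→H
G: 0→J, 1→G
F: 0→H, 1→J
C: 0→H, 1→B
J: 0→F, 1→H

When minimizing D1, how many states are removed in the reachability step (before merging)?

No path from E leads to D; the other 10 states are all reachable.

1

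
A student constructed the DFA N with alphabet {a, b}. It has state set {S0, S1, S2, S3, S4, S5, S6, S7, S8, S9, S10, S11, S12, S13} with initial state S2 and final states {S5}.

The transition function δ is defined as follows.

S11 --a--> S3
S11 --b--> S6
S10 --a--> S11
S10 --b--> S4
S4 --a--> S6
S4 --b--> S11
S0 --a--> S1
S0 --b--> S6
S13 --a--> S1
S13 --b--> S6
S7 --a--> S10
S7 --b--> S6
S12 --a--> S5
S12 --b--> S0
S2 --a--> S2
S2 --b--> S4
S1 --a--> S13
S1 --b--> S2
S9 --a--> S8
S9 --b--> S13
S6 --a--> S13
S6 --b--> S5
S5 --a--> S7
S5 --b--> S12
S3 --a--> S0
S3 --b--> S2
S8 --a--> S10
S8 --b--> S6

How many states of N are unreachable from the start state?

2

Starting at S2 and following transitions, the reachable set is {S0, S1, S2, S3, S4, S5, S6, S7, S10, S11, S12, S13}. That leaves S8, S9 unreachable — 2 in total.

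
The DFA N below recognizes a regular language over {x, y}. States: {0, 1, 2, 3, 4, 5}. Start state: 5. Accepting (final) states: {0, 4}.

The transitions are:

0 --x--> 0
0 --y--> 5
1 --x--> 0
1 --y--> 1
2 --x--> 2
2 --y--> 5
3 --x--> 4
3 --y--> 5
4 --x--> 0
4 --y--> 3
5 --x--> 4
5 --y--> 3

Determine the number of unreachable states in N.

2

Starting at 5 and following transitions, the reachable set is {0, 3, 4, 5}. That leaves 1, 2 unreachable — 2 in total.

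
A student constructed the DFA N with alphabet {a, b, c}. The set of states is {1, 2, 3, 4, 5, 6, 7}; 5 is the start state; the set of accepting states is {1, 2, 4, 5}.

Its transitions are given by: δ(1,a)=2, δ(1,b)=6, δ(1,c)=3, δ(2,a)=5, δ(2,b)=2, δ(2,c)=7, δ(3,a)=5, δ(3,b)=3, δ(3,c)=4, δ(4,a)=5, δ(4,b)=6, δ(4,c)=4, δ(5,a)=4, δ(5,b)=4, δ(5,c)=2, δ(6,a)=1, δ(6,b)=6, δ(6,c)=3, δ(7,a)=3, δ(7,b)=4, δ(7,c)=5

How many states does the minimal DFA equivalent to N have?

All states are reachable from the start state.
Initial partition by acceptance: {1,2,4,5} | {3,6,7}.
On input b, block {1,2,4,5} splits into {1,4} and {2,5}.
On input c, block {1,4} splits into {1} and {4}.
Refine {3,6,7} on symbol a: members go to different blocks, giving {3} and {6} and {7}.
Refine {2,5} on symbol a: members go to different blocks, giving {2} and {5}.
The partition is now stable with 7 blocks: {1} | {3} | {2} | {4} | {6} | {7} | {5}.

7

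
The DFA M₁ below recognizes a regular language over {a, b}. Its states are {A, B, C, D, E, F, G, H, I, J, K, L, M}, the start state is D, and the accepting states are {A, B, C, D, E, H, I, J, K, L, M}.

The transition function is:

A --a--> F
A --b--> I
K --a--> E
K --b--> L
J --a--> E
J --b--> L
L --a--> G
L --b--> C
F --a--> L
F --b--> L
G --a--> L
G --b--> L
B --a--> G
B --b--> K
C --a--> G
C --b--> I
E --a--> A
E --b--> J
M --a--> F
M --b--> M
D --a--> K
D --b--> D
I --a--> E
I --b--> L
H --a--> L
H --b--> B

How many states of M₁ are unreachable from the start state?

Starting at D and following transitions, the reachable set is {A, C, D, E, F, G, I, J, K, L}. That leaves B, H, M unreachable — 3 in total.

3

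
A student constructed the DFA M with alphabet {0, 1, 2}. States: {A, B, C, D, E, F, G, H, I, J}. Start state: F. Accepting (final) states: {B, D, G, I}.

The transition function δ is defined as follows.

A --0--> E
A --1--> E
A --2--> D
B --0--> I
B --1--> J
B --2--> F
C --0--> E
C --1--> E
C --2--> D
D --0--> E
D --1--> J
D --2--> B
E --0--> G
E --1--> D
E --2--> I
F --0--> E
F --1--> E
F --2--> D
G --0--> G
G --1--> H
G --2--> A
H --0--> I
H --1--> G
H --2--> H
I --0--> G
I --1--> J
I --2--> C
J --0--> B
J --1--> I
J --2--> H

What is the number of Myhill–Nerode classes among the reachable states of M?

5

All states are reachable from the start state.
Start with accepting vs non-accepting: {B,D,G,I} | {A,C,E,F,H,J}.
On input 0, block {B,D,G,I} splits into {B,G,I} and {D}.
On input 0, block {A,C,E,F,H,J} splits into {A,C,F} and {E,H,J}.
Refine {E,H,J} on symbol 1: members go to different blocks, giving {H,J} and {E}.
The partition is now stable with 5 blocks: {B,G,I} | {A,C,F} | {D} | {H,J} | {E}.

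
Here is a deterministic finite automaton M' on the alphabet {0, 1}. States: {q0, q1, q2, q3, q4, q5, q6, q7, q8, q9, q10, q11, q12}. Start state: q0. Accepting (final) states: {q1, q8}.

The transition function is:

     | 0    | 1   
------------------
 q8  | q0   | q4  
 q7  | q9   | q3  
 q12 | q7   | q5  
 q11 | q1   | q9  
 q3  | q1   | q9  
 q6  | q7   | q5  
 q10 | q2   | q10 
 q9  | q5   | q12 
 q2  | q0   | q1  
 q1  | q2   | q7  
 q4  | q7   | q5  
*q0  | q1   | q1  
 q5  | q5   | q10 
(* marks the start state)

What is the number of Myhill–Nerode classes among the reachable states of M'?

9

States {q4,q6,q8,q11} cannot be reached from the start state, so discard them.
Initial partition by acceptance: {q1} | {q0,q2,q3,q5,q7,q9,q10,q12}.
Refine {q0,q2,q3,q5,q7,q9,q10,q12} on symbol 0: members go to different blocks, giving {q2,q5,q7,q9,q10,q12} and {q0,q3}.
Refine {q2,q5,q7,q9,q10,q12} on symbol 0: members go to different blocks, giving {q5,q7,q9,q10,q12} and {q2}.
Refine {q5,q7,q9,q10,q12} on symbol 0: members go to different blocks, giving {q5,q7,q9,q12} and {q10}.
Refine {q5,q7,q9,q12} on symbol 1: members go to different blocks, giving {q9,q12} and {q5} and {q7}.
Refine {q9,q12} on symbol 0: members go to different blocks, giving {q9} and {q12}.
On input 1, block {q0,q3} splits into {q0} and {q3}.
Stable partition: {q1} | {q9} | {q0} | {q2} | {q10} | {q5} | {q7} | {q12} | {q3} — 9 equivalence classes.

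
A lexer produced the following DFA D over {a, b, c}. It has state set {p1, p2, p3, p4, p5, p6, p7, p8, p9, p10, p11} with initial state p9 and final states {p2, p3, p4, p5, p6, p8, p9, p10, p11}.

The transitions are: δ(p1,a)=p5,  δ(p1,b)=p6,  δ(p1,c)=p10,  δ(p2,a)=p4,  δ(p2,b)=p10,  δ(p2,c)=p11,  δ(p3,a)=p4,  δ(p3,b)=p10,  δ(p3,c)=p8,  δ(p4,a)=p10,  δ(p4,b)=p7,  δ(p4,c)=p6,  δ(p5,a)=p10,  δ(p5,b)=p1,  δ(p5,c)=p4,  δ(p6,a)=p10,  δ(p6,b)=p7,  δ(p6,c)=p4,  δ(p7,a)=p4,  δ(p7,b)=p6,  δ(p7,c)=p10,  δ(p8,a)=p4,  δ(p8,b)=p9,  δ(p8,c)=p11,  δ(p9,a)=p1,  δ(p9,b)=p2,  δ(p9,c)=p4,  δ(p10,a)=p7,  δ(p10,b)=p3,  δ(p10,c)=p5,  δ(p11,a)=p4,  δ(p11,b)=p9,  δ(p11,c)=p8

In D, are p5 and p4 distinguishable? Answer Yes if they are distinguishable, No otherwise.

P0 = {p2,p3,p4,p5,p6,p8,p9,p10,p11} | {p1,p7}.
On input a, block {p2,p3,p4,p5,p6,p8,p9,p10,p11} splits into {p2,p3,p4,p5,p6,p8,p11} and {p9,p10}.
Split {p2,p3,p4,p5,p6,p8,p11} by δ(·,a) → {p2,p3,p8,p11} and {p4,p5,p6}.
No further refinement is possible. Final partition (4 blocks): {p2,p3,p8,p11} | {p1,p7} | {p9,p10} | {p4,p5,p6}.
p5 and p4 lie in the same block of the stable partition, so they are equivalent — no string distinguishes them.

No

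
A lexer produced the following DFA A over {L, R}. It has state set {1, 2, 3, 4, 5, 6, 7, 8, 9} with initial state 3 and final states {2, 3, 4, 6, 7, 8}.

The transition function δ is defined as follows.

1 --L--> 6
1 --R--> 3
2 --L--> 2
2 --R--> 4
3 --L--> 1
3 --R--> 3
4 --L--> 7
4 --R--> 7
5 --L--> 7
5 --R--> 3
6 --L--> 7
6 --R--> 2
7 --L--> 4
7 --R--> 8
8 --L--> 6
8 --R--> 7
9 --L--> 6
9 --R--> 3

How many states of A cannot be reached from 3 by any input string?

Starting at 3 and following transitions, the reachable set is {1, 2, 3, 4, 6, 7, 8}. That leaves 5, 9 unreachable — 2 in total.

2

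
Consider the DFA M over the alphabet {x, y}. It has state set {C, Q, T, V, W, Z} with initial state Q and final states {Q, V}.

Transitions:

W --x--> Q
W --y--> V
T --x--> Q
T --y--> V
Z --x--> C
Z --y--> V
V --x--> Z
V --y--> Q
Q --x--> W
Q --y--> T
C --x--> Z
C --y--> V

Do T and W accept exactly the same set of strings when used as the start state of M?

Yes

Every state is reachable, so we keep all 6.
P0 = {Q,V} | {C,T,W,Z}.
Refine {Q,V} on symbol y: members go to different blocks, giving {Q} and {V}.
On input x, block {C,T,W,Z} splits into {C,Z} and {T,W}.
Stable partition: {Q} | {C,Z} | {V} | {T,W} — 4 equivalence classes.
T and W lie in the same block of the stable partition, so they are equivalent — no string distinguishes them.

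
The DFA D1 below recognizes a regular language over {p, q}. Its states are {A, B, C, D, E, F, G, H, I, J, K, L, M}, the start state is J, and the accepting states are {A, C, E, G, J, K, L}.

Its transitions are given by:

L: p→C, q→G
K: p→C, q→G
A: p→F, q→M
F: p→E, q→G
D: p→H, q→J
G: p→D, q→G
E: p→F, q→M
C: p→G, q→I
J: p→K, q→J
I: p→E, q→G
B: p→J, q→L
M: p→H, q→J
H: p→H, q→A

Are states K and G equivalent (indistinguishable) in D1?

First remove the unreachable states {B,L}; 11 states remain.
Start with accepting vs non-accepting: {A,C,E,G,J,K} | {D,F,H,I,M}.
On input p, block {A,C,E,G,J,K} splits into {A,E,G} and {C,J,K}.
Split {A,E,G} by δ(·,q) → {A,E} and {G}.
Refine {D,F,H,I,M} on symbol p: members go to different blocks, giving {D,H,M} and {F,I}.
Split {D,H,M} by δ(·,q) → {D,M} and {H}.
Split {C,J,K} by δ(·,p) → {J,K} and {C}.
Split {J,K} by δ(·,p) → {J} and {K}.
The partition is now stable with 8 blocks: {A,E} | {D,M} | {J} | {G} | {F,I} | {H} | {C} | {K}.
K and G end up in different blocks, so they are distinguishable. For instance, the string 'p' is accepted from only K.

No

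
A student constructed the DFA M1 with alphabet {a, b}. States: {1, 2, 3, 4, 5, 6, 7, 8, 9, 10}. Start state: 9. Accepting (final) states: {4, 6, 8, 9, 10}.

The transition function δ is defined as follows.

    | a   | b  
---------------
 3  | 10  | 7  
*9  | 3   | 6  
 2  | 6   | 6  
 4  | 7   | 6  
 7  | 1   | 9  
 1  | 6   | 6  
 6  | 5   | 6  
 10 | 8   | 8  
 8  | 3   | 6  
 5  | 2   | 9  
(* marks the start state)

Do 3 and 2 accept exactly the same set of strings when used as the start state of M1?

States {4} cannot be reached from the start state, so discard them.
P0 = {6,8,9,10} | {1,2,3,5,7}.
Refine {6,8,9,10} on symbol a: members go to different blocks, giving {6,8,9} and {10}.
On input a, block {1,2,3,5,7} splits into {1,2} and {5,7} and {3}.
Split {6,8,9} by δ(·,a) → {8,9} and {6}.
The partition is now stable with 6 blocks: {8,9} | {1,2} | {10} | {5,7} | {3} | {6}.
3 and 2 end up in different blocks, so they are distinguishable. For instance, the string 'b' is accepted from only 2.

No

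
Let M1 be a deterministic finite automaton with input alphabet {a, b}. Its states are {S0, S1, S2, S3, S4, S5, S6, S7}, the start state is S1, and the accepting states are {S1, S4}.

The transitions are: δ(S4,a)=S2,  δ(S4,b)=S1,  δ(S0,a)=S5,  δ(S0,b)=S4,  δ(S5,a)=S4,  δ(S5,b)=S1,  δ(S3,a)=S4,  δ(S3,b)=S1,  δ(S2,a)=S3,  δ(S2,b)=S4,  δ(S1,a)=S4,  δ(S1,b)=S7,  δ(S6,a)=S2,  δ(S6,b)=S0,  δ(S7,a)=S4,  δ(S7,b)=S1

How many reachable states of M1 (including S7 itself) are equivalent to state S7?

2

First remove the unreachable states {S0,S5,S6}; 5 states remain.
P0 = {S1,S4} | {S2,S3,S7}.
Refine {S1,S4} on symbol a: members go to different blocks, giving {S1} and {S4}.
Refine {S2,S3,S7} on symbol a: members go to different blocks, giving {S3,S7} and {S2}.
No further refinement is possible. Final partition (4 blocks): {S1} | {S3,S7} | {S4} | {S2}.
State S7 belongs to the block {S3,S7}, which has 2 states.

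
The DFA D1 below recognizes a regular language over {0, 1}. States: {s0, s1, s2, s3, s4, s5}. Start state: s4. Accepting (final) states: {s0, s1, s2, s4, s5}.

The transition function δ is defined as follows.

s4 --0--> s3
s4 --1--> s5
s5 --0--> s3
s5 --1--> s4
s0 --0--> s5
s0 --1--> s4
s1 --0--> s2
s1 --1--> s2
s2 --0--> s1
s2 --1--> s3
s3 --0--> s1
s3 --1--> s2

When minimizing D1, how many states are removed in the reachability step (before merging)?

BFS from s4 reaches {s1, s2, s3, s4, s5}; the 1 state(s) s0 are never visited.

1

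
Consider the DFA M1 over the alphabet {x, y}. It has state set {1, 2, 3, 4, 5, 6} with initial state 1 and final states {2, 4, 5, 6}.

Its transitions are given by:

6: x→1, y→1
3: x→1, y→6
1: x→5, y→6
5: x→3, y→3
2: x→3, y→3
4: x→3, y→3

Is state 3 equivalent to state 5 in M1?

States {2,4} cannot be reached from the start state, so discard them.
Initial partition by acceptance: {5,6} | {1,3}.
Refine {1,3} on symbol x: members go to different blocks, giving {1} and {3}.
Refine {5,6} on symbol x: members go to different blocks, giving {5} and {6}.
Stable partition: {5} | {1} | {3} | {6} — 4 equivalence classes.
3 and 5 end up in different blocks, so they are distinguishable. For instance, the string 'ε' is accepted from only 5.

No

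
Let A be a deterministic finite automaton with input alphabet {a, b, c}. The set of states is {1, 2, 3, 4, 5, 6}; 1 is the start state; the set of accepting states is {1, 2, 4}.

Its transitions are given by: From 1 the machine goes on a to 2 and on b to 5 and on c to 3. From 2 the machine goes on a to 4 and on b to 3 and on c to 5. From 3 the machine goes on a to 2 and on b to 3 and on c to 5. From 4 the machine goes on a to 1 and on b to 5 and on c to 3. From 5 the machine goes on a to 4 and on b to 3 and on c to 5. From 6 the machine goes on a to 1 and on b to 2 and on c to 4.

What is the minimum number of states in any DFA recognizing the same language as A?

2

Reachable states from the start: {1,2,3,4,5}. Unreachable: {6} — drop them.
P0 = {1,2,4} | {3,5}.
No further refinement is possible. Final partition (2 blocks): {1,2,4} | {3,5}.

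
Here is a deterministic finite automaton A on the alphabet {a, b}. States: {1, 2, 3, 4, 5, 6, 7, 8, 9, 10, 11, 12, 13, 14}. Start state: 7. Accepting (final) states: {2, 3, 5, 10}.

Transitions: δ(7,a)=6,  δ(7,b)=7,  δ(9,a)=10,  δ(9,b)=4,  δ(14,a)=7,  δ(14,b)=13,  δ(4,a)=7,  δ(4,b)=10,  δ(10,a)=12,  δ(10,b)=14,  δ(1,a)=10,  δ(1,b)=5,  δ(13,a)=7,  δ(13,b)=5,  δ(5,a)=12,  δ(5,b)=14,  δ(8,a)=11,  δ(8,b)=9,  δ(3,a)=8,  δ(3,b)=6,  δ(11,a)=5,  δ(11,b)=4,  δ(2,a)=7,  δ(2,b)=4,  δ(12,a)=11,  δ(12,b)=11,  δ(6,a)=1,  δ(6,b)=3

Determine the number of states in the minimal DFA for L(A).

States {2} cannot be reached from the start state, so discard them.
Initial partition by acceptance: {3,5,10} | {1,4,6,7,8,9,11,12,13,14}.
Split {1,4,6,7,8,9,11,12,13,14} by δ(·,a) → {4,6,7,8,12,13,14} and {1,9,11}.
Refine {4,6,7,8,12,13,14} on symbol a: members go to different blocks, giving {4,7,13,14} and {6,8,12}.
Split {3,5,10} by δ(·,b) → {5,10} and {3}.
Refine {4,7,13,14} on symbol a: members go to different blocks, giving {4,13,14} and {7}.
Refine {4,13,14} on symbol b: members go to different blocks, giving {4,13} and {14}.
Refine {1,9,11} on symbol b: members go to different blocks, giving {9,11} and {1}.
Refine {6,8,12} on symbol a: members go to different blocks, giving {8,12} and {6}.
No further refinement is possible. Final partition (9 blocks): {5,10} | {4,13} | {9,11} | {8,12} | {3} | {7} | {14} | {1} | {6}.

9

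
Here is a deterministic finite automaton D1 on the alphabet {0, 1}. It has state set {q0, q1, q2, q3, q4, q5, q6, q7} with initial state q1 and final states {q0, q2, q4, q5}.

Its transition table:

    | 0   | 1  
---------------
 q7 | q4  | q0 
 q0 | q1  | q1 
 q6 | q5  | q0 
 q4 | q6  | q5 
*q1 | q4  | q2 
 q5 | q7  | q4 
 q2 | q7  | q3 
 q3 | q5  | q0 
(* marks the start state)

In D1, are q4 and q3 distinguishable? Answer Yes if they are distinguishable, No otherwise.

Yes

Every state is reachable, so we keep all 8.
P0 = {q0,q2,q4,q5} | {q1,q3,q6,q7}.
Refine {q0,q2,q4,q5} on symbol 1: members go to different blocks, giving {q0,q2} and {q4,q5}.
The partition is now stable with 3 blocks: {q0,q2} | {q1,q3,q6,q7} | {q4,q5}.
q4 and q3 end up in different blocks, so they are distinguishable. For instance, the string 'ε' is accepted from only q4.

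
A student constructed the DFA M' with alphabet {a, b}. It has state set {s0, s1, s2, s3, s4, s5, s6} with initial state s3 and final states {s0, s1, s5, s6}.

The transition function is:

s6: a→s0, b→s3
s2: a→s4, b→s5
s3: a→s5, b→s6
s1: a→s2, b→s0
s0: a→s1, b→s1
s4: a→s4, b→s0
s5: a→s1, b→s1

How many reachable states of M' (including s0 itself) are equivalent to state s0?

2

Start with accepting vs non-accepting: {s0,s1,s5,s6} | {s2,s3,s4}.
Refine {s0,s1,s5,s6} on symbol a: members go to different blocks, giving {s0,s5,s6} and {s1}.
Refine {s0,s5,s6} on symbol a: members go to different blocks, giving {s0,s5} and {s6}.
Split {s2,s3,s4} by δ(·,a) → {s2,s4} and {s3}.
No further refinement is possible. Final partition (5 blocks): {s0,s5} | {s2,s4} | {s1} | {s6} | {s3}.
The equivalence class containing s0 is {s0,s5}, of size 2.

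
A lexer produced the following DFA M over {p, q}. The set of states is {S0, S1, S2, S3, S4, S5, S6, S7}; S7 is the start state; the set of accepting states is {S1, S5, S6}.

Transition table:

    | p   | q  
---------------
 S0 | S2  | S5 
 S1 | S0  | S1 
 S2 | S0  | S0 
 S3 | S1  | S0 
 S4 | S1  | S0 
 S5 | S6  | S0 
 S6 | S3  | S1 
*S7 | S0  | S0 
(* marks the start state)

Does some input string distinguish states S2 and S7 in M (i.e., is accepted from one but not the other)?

No

First remove the unreachable states {S4}; 7 states remain.
P0 = {S1,S5,S6} | {S0,S2,S3,S7}.
Refine {S1,S5,S6} on symbol p: members go to different blocks, giving {S1,S6} and {S5}.
Refine {S0,S2,S3,S7} on symbol p: members go to different blocks, giving {S0,S2,S7} and {S3}.
Refine {S1,S6} on symbol p: members go to different blocks, giving {S1} and {S6}.
Split {S0,S2,S7} by δ(·,q) → {S2,S7} and {S0}.
No further refinement is possible. Final partition (6 blocks): {S1} | {S2,S7} | {S5} | {S3} | {S6} | {S0}.
S2 and S7 lie in the same block of the stable partition, so they are equivalent — no string distinguishes them.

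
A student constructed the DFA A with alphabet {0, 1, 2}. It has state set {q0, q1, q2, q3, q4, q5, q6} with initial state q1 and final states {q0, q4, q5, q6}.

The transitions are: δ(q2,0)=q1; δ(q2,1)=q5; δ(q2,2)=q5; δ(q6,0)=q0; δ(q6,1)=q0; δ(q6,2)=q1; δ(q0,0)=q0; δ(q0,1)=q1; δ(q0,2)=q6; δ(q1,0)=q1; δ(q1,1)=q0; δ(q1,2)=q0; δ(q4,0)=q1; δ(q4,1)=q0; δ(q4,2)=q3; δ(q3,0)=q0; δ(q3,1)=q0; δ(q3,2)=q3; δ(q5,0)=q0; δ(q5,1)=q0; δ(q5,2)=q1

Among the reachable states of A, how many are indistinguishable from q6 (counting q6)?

Reachable states from the start: {q0,q1,q6}. Unreachable: {q2,q3,q4,q5} — drop them.
Start with accepting vs non-accepting: {q0,q6} | {q1}.
On input 1, block {q0,q6} splits into {q0} and {q6}.
Stable partition: {q0} | {q1} | {q6} — 3 equivalence classes.
The equivalence class containing q6 is {q6}, of size 1.

1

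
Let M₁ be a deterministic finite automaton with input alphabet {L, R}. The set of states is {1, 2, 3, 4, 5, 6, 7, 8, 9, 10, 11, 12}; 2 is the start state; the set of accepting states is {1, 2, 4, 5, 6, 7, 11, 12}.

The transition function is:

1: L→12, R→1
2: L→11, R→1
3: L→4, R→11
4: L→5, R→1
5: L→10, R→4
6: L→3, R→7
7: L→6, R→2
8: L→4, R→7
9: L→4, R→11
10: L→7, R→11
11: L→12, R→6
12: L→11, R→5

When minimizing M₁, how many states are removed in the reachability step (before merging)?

BFS from 2 reaches {1, 2, 3, 4, 5, 6, 7, 10, 11, 12}; the 2 state(s) 8, 9 are never visited.

2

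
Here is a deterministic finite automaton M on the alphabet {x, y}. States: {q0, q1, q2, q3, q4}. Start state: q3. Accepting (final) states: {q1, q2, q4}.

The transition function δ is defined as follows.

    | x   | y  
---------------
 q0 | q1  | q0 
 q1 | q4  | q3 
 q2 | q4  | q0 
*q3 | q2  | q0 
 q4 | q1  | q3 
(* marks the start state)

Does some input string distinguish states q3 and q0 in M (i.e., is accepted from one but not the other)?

All states are reachable from the start state.
Start with accepting vs non-accepting: {q1,q2,q4} | {q0,q3}.
The partition is now stable with 2 blocks: {q1,q2,q4} | {q0,q3}.
q3 and q0 lie in the same block of the stable partition, so they are equivalent — no string distinguishes them.

No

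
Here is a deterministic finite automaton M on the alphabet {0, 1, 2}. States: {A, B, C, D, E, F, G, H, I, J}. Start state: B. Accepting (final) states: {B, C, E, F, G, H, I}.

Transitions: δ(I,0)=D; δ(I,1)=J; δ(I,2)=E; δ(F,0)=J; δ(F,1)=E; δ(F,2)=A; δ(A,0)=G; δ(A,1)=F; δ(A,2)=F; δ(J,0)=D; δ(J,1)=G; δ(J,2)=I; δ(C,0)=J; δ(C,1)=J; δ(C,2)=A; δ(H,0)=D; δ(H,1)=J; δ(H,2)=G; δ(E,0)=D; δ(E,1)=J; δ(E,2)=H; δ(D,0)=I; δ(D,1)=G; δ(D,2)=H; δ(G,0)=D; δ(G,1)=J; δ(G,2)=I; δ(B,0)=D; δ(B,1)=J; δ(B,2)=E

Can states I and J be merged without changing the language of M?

First remove the unreachable states {A,C,F}; 7 states remain.
Initial partition by acceptance: {B,E,G,H,I} | {D,J}.
On input 0, block {D,J} splits into {D} and {J}.
No further refinement is possible. Final partition (3 blocks): {B,E,G,H,I} | {D} | {J}.
I and J end up in different blocks, so they are distinguishable. For instance, the string 'ε' is accepted from only I.

No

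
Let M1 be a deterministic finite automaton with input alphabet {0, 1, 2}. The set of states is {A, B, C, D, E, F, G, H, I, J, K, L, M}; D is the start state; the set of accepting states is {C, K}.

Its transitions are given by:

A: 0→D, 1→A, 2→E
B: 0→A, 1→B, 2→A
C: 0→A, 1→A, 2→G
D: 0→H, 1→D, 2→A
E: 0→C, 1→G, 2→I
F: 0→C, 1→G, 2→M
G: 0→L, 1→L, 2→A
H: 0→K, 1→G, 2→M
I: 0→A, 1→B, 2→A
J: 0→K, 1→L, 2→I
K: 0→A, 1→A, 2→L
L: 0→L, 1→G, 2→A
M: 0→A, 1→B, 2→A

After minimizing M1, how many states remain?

6

States {F,J} cannot be reached from the start state, so discard them.
Initial partition by acceptance: {C,K} | {A,B,D,E,G,H,I,L,M}.
Refine {A,B,D,E,G,H,I,L,M} on symbol 0: members go to different blocks, giving {A,B,D,G,I,L,M} and {E,H}.
On input 0, block {A,B,D,G,I,L,M} splits into {A,B,G,I,L,M} and {D}.
On input 0, block {A,B,G,I,L,M} splits into {B,G,I,L,M} and {A}.
Split {B,G,I,L,M} by δ(·,0) → {B,I,M} and {G,L}.
The partition is now stable with 6 blocks: {C,K} | {B,I,M} | {E,H} | {D} | {A} | {G,L}.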